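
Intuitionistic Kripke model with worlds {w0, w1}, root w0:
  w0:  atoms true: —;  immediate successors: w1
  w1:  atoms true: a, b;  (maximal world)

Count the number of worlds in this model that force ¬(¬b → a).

0

w0: does not force it — w0 ⊮ ¬(¬b → a) since w0 is accessible from w0 and w0 ⊩ ¬b → a.
w1: does not force it — w1 ⊮ ¬(¬b → a) since w1 is accessible from w1 and w1 ⊩ ¬b → a.
Worlds forcing the formula: { }.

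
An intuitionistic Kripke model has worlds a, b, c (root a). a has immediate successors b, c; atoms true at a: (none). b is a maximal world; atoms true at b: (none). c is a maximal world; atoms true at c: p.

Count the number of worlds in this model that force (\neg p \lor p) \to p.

a: does not force it — a \nVdash (\neg p \lor p) \to p: at the accessible world b, b \Vdash \neg p \lor p but b \nVdash p.
b: does not force it — b \nVdash (\neg p \lor p) \to p: already at b itself, b \Vdash \neg p \lor p but b \nVdash p.
c: forces it.
Worlds forcing the formula: {c}.

1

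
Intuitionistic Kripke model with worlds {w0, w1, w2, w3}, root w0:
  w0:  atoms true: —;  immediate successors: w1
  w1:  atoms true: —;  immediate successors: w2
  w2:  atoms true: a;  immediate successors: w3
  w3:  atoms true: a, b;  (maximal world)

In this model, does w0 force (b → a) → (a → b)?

w0 ⊮ (b → a) → (a → b): already at w0 itself, w0 ⊩ b → a but w0 ⊮ a → b.
w0 ⊮ a → b: at the accessible world w2, w2 ⊩ a but w2 ⊮ b.
w2 lacks atom b, so w2 ⊮ b.

No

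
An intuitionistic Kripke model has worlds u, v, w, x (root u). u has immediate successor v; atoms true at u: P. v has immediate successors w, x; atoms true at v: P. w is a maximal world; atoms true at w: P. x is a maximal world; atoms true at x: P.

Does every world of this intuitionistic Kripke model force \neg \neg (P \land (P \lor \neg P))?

Yes

u \Vdash \neg \neg (P \land (P \lor \neg P)): no world accessible from u forces \neg (P \land (P \lor \neg P)).
Since the root u forces \neg \neg (P \land (P \lor \neg P)) and forcing is persistent (monotone upward), every world forces it.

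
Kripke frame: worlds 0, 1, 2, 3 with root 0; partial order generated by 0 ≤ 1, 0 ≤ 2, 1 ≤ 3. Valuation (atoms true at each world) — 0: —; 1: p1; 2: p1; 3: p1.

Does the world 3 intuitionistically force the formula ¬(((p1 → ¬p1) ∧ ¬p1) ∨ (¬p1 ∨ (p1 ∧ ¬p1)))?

Yes

3 ⊩ ¬(((p1 → ¬p1) ∧ ¬p1) ∨ (¬p1 ∨ (p1 ∧ ¬p1))): no world accessible from 3 forces ((p1 → ¬p1) ∧ ¬p1) ∨ (¬p1 ∨ (p1 ∧ ¬p1)).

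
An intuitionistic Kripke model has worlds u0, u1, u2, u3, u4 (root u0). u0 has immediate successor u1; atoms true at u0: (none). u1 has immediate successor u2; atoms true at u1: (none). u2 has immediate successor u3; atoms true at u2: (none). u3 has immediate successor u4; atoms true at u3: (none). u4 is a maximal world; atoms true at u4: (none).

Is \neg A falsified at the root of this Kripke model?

No

u0 \Vdash \neg A: no world accessible from u0 forces A.
So the root u0 forces \neg A; the model is not a countermodel.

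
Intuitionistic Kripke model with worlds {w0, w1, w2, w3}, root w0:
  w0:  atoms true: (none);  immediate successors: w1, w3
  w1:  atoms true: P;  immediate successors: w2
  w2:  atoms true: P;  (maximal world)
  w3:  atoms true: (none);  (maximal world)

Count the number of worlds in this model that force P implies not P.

1

w0: does not force it — w0 does not force P implies not P: at the accessible world w1, w1 forces P but w1 does not force not P.
w1: does not force it.
w2: does not force it.
w3: forces it.
Worlds forcing the formula: {w3}.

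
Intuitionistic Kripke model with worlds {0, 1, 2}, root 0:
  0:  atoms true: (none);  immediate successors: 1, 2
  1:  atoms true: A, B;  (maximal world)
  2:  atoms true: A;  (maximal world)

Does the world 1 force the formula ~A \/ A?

Yes

1 ||- ~A \/ A via the disjunct A.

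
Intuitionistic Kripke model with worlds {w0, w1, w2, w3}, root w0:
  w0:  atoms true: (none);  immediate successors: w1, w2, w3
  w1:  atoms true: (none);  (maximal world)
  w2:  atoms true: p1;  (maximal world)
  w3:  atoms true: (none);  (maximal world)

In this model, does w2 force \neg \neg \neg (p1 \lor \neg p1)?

No

w2 \nVdash \neg \neg \neg (p1 \lor \neg p1) since w2 is accessible from w2 and w2 \Vdash \neg \neg (p1 \lor \neg p1).
w2 \Vdash \neg \neg (p1 \lor \neg p1): no world accessible from w2 forces \neg (p1 \lor \neg p1).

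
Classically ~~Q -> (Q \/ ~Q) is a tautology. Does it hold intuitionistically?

No

This is a variant of double-negation elimination (deriving excluded middle from double negation), which is not intuitionistically valid.
A Kripke countermodel: worlds u, v; order generated by u <= v; atoms true at each world — u:{}; v:{Q}.
u ||-/- ~~Q -> (Q \/ ~Q): already at u itself, u ||- ~~Q but u ||-/- Q \/ ~Q.
u ||-/- Q \/ ~Q: neither disjunct is forced at u.
u lacks atom Q, so u ||-/- Q.
So the root u does not force the formula.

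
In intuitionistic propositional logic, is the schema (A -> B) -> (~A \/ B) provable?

This is the material-implication-as-disjunction principle, which is not intuitionistically valid.
A Kripke countermodel: worlds s0, s1; order generated by s0 <= s1; atoms true at each world — s0:{}; s1:{A,B}.
s0 ||-/- (A -> B) -> (~A \/ B): already at s0 itself, s0 ||- A -> B but s0 ||-/- ~A \/ B.
s0 ||-/- ~A \/ B: neither disjunct is forced at s0.
s0 ||-/- ~A since s1 is accessible from s0 and s1 ||- A.
So the root s0 does not force the formula.

No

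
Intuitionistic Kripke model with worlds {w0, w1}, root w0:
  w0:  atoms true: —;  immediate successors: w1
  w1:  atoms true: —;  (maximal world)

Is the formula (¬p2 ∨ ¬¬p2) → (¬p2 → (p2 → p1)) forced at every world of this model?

w0 ⊩ (¬p2 ∨ ¬¬p2) → (¬p2 → (p2 → p1)): every world accessible from w0 that forces ¬p2 ∨ ¬¬p2 (namely w0, w1) also forces ¬p2 → (p2 → p1).
Since the root w0 forces (¬p2 ∨ ¬¬p2) → (¬p2 → (p2 → p1)) and forcing is persistent (monotone upward), every world forces it.

Yes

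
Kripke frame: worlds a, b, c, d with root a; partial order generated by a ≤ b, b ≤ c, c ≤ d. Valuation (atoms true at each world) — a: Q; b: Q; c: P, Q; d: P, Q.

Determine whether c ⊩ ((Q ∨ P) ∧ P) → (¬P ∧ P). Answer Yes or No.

No

c ⊮ ((Q ∨ P) ∧ P) → (¬P ∧ P): already at c itself, c ⊩ (Q ∨ P) ∧ P but c ⊮ ¬P ∧ P.
c ⊮ ¬P ∧ P since c fails ¬P.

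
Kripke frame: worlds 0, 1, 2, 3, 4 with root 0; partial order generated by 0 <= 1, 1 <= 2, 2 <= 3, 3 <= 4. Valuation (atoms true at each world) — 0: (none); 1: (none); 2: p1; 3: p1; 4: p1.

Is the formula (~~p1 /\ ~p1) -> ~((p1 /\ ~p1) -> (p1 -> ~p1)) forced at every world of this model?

0 ||- (~~p1 /\ ~p1) -> ~((p1 /\ ~p1) -> (p1 -> ~p1)) vacuously: no world accessible from 0 forces the antecedent ~~p1 /\ ~p1.
Since the root 0 forces (~~p1 /\ ~p1) -> ~((p1 /\ ~p1) -> (p1 -> ~p1)) and forcing is persistent (monotone upward), every world forces it.

Yes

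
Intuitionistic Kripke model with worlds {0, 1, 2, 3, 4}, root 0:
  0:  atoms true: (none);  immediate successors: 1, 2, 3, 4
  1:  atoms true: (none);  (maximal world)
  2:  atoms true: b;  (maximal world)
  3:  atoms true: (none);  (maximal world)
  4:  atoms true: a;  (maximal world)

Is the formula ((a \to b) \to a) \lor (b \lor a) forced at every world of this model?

No

Not every world: 0 \nVdash ((a \to b) \to a) \lor (b \lor a).
0 \nVdash ((a \to b) \to a) \lor (b \lor a): neither disjunct is forced at 0.
0 \nVdash (a \to b) \to a: at the accessible world 1, 1 \Vdash a \to b but 1 \nVdash a.
1 lacks atom a, so 1 \nVdash a.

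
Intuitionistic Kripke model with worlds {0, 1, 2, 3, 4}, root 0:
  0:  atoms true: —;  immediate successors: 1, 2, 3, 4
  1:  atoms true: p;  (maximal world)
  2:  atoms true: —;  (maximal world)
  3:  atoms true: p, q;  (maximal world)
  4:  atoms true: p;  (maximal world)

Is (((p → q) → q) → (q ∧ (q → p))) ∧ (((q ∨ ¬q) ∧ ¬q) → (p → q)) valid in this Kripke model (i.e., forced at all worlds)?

No

Not every world: 0 ⊮ (((p → q) → q) → (q ∧ (q → p))) ∧ (((q ∨ ¬q) ∧ ¬q) → (p → q)).
0 ⊮ (((p → q) → q) → (q ∧ (q → p))) ∧ (((q ∨ ¬q) ∧ ¬q) → (p → q)) since 0 fails ((p → q) → q) → (q ∧ (q → p)).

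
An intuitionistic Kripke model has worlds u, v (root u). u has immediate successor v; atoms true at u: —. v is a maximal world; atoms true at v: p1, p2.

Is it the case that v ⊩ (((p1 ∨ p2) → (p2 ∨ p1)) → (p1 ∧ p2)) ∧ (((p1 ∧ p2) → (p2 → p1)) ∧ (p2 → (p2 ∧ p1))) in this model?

Yes

v ⊩ (((p1 ∨ p2) → (p2 ∨ p1)) → (p1 ∧ p2)) ∧ (((p1 ∧ p2) → (p2 → p1)) ∧ (p2 → (p2 ∧ p1))) since v forces both conjuncts.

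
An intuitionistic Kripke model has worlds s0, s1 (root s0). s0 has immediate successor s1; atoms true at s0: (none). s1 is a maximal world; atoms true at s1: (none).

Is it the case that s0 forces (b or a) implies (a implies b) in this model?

Yes

s0 forces (b or a) implies (a implies b) vacuously: no world accessible from s0 forces the antecedent b or a.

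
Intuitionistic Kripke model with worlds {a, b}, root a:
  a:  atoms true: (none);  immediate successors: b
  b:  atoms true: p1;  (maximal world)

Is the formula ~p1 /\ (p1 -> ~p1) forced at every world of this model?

Not every world: a ||-/- ~p1 /\ (p1 -> ~p1).
a ||-/- ~p1 /\ (p1 -> ~p1) since a fails ~p1.

No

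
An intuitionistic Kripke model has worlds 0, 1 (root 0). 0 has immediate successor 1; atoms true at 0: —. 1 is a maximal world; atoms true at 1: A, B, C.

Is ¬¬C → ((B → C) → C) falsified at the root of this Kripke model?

0 ⊮ ¬¬C → ((B → C) → C): already at 0 itself, 0 ⊩ ¬¬C but 0 ⊮ (B → C) → C.
0 ⊮ (B → C) → C: already at 0 itself, 0 ⊩ B → C but 0 ⊮ C.
0 lacks atom C, so 0 ⊮ C.
So the root 0 does not force ¬¬C → ((B → C) → C); the model is a countermodel.

Yes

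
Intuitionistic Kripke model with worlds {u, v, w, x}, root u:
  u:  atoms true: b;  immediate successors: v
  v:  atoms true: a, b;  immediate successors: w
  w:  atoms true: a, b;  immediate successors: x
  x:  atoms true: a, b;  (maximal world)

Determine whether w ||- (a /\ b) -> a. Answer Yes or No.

Yes

w ||- (a /\ b) -> a: every world accessible from w that forces a /\ b (namely w, x) also forces a.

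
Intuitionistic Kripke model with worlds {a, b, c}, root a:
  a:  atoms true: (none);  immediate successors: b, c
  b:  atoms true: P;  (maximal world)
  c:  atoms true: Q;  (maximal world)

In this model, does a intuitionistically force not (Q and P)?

a forces not (Q and P): no world accessible from a forces Q and P.

Yes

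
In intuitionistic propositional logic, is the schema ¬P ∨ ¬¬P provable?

No

This is the weak law of excluded middle, which is not intuitionistically valid.
A Kripke countermodel: worlds 0, 1, 2; order generated by 0 ≤ 1, 0 ≤ 2; atoms true at each world — 0:{}; 1:{P}; 2:{}.
0 ⊮ ¬P ∨ ¬¬P: neither disjunct is forced at 0.
0 ⊮ ¬P since 1 is accessible from 0 and 1 ⊩ P.
So the root 0 does not force the formula.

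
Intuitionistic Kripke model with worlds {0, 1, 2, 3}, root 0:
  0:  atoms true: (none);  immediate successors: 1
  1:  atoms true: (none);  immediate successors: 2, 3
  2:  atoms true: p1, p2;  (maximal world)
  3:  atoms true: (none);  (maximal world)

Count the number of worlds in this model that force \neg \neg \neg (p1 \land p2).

0: does not force it — 0 \nVdash \neg \neg \neg (p1 \land p2) since 2 is accessible from 0 and 2 \Vdash \neg \neg (p1 \land p2).
1: does not force it.
2: does not force it.
3: forces it.
Worlds forcing the formula: {3}.

1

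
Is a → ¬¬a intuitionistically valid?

This is double-negation introduction, which is intuitionistically derivable.
If a world forces a then every accessible world forces a (persistence), so none forces ¬a; hence ¬¬a.

Yes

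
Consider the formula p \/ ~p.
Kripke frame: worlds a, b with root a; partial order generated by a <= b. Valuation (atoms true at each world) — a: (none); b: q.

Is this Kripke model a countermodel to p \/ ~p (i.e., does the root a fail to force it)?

a ||- p \/ ~p via the disjunct ~p.
So the root a forces p \/ ~p; the model is not a countermodel.

No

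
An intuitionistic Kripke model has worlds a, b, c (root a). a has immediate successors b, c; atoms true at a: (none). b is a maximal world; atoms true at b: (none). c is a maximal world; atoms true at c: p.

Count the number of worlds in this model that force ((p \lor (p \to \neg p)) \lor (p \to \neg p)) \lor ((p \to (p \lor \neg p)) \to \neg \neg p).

a: does not force it — a \nVdash ((p \lor (p \to \neg p)) \lor (p \to \neg p)) \lor ((p \to (p \lor \neg p)) \to \neg \neg p): neither disjunct is forced at a.
b: forces it.
c: forces it.
Worlds forcing the formula: {b, c}.

2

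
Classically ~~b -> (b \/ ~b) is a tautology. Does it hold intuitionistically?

This is a variant of double-negation elimination (deriving excluded middle from double negation), which is not intuitionistically valid.
A Kripke countermodel: worlds w0, w1; order generated by w0 <= w1; atoms true at each world — w0:{}; w1:{b}.
w0 ||-/- ~~b -> (b \/ ~b): already at w0 itself, w0 ||- ~~b but w0 ||-/- b \/ ~b.
w0 ||-/- b \/ ~b: neither disjunct is forced at w0.
w0 lacks atom b, so w0 ||-/- b.
So the root w0 does not force the formula.

No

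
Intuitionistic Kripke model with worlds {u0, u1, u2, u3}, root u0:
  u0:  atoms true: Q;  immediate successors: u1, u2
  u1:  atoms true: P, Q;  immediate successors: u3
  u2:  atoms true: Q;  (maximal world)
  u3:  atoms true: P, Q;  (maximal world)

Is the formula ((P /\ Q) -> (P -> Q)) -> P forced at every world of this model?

No

Not every world: u0 ||-/- ((P /\ Q) -> (P -> Q)) -> P.
u0 ||-/- ((P /\ Q) -> (P -> Q)) -> P: already at u0 itself, u0 ||- (P /\ Q) -> (P -> Q) but u0 ||-/- P.
u0 lacks atom P, so u0 ||-/- P.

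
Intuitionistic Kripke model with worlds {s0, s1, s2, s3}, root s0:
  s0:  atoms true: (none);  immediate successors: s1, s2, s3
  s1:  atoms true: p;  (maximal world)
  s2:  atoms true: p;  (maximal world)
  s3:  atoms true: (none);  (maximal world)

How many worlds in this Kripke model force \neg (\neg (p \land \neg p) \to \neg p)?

s0: does not force it — s0 \nVdash \neg (\neg (p \land \neg p) \to \neg p) since s3 is accessible from s0 and s3 \Vdash \neg (p \land \neg p) \to \neg p.
s1: forces it.
s2: forces it.
s3: does not force it — s3 \nVdash \neg (\neg (p \land \neg p) \to \neg p) since s3 is accessible from s3 and s3 \Vdash \neg (p \land \neg p) \to \neg p.
Worlds forcing the formula: {s1, s2}.

2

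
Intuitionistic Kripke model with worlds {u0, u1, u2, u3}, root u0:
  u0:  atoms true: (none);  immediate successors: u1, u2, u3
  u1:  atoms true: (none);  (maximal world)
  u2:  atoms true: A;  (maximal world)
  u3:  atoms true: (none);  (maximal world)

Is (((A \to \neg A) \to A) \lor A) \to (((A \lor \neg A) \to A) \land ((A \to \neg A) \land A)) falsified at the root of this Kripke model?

u0 \nVdash (((A \to \neg A) \to A) \lor A) \to (((A \lor \neg A) \to A) \land ((A \to \neg A) \land A)): at the accessible world u2, u2 \Vdash ((A \to \neg A) \to A) \lor A but u2 \nVdash ((A \lor \neg A) \to A) \land ((A \to \neg A) \land A).
u2 \nVdash ((A \lor \neg A) \to A) \land ((A \to \neg A) \land A) since u2 fails (A \to \neg A) \land A.
So the root u0 does not force (((A \to \neg A) \to A) \lor A) \to (((A \lor \neg A) \to A) \land ((A \to \neg A) \land A)); the model is a countermodel.

Yes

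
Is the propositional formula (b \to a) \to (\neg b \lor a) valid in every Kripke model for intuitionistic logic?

No

This is the material-implication-as-disjunction principle, which is not intuitionistically valid.
A Kripke countermodel: worlds u, v; order generated by u \le v; atoms true at each world — u:{}; v:{a,b}.
u \nVdash (b \to a) \to (\neg b \lor a): already at u itself, u \Vdash b \to a but u \nVdash \neg b \lor a.
u \nVdash \neg b \lor a: neither disjunct is forced at u.
u \nVdash \neg b since v is accessible from u and v \Vdash b.
So the root u does not force the formula.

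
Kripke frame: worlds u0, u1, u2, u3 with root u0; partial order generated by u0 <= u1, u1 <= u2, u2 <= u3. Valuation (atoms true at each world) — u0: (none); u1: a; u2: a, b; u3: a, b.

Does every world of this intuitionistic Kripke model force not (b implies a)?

No

Not every world: u0 does not force not (b implies a).
u0 does not force not (b implies a) since u0 is accessible from u0 and u0 forces b implies a.
u0 forces b implies a: every world accessible from u0 that forces b (namely u2, u3) also forces a.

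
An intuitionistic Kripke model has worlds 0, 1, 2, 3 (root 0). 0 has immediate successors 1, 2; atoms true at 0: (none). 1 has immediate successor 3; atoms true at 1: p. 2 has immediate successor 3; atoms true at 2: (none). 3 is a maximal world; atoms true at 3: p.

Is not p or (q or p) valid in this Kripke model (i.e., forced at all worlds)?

Not every world: 0 does not force not p or (q or p).
0 does not force not p or (q or p): neither disjunct is forced at 0.
0 does not force not p since 1 is accessible from 0 and 1 forces p.

No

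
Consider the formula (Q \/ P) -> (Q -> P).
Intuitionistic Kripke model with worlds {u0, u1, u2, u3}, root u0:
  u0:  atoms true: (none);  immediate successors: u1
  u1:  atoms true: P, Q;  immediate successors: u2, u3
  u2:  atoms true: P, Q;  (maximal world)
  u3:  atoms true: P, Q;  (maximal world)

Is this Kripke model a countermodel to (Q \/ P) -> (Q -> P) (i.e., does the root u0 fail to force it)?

u0 ||- (Q \/ P) -> (Q -> P): every world accessible from u0 that forces Q \/ P (namely u1, u2, u3) also forces Q -> P.
So the root u0 forces (Q \/ P) -> (Q -> P); the model is not a countermodel.

No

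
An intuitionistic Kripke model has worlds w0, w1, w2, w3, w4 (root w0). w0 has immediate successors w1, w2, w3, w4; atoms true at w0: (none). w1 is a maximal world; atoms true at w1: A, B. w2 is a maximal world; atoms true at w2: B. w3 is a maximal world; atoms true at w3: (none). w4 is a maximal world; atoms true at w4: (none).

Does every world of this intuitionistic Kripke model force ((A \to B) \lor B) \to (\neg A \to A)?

No

Not every world: w0 \nVdash ((A \to B) \lor B) \to (\neg A \to A).
w0 \nVdash ((A \to B) \lor B) \to (\neg A \to A): already at w0 itself, w0 \Vdash (A \to B) \lor B but w0 \nVdash \neg A \to A.
w0 \nVdash \neg A \to A: at the accessible world w2, w2 \Vdash \neg A but w2 \nVdash A.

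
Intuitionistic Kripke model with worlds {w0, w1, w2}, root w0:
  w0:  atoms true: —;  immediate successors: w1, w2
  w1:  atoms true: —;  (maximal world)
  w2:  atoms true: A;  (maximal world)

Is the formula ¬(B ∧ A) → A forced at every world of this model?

No

Not every world: w0 ⊮ ¬(B ∧ A) → A.
w0 ⊮ ¬(B ∧ A) → A: already at w0 itself, w0 ⊩ ¬(B ∧ A) but w0 ⊮ A.
w0 lacks atom A, so w0 ⊮ A.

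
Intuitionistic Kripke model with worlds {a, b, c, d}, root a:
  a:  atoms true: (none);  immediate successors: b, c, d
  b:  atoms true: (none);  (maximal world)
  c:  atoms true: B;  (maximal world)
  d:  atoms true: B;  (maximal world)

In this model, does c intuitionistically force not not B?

c forces not not B: no world accessible from c forces not B.

Yes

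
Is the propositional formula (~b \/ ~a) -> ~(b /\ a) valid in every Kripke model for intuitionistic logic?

This is a constructively valid De Morgan direction (disjunction of negations to negated conjunction), which is intuitionistically derivable.
If ~b holds at a world then no accessible world forces b, hence none forces b /\ a; likewise for ~a.

Yes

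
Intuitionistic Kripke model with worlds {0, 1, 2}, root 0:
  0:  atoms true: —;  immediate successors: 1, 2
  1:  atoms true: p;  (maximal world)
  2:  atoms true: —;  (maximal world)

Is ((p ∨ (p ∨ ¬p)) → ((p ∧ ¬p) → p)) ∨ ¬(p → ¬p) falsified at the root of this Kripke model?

0 ⊩ ((p ∨ (p ∨ ¬p)) → ((p ∧ ¬p) → p)) ∨ ¬(p → ¬p) via the disjunct (p ∨ (p ∨ ¬p)) → ((p ∧ ¬p) → p).
So the root 0 forces ((p ∨ (p ∨ ¬p)) → ((p ∧ ¬p) → p)) ∨ ¬(p → ¬p); the model is not a countermodel.

No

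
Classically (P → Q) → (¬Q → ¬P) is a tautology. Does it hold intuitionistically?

This is the forward direction of contraposition, which is intuitionistically derivable.
Assume P → Q and ¬Q. If P held then Q would follow, contradicting ¬Q; so ¬P.

Yes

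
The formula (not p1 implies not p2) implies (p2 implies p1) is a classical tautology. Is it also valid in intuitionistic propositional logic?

This is the converse of contraposition, which is not intuitionistically valid.
A Kripke countermodel: worlds a, b; order generated by a <= b; atoms true at each world — a:{p2}; b:{p1,p2}.
a does not force (not p1 implies not p2) implies (p2 implies p1): already at a itself, a forces not p1 implies not p2 but a does not force p2 implies p1.
a does not force p2 implies p1: already at a itself, a forces p2 but a does not force p1.
a lacks atom p1, so a does not force p1.
So the root a does not force the formula.

No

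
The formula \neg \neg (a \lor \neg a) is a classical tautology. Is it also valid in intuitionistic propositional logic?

This is the double negation of excluded middle, which is intuitionistically derivable.
Assuming \neg (a \lor \neg a): from a we'd get a \lor \neg a, so \neg a; but then a \lor \neg a again — contradiction. Hence \neg \neg (a \lor \neg a).

Yes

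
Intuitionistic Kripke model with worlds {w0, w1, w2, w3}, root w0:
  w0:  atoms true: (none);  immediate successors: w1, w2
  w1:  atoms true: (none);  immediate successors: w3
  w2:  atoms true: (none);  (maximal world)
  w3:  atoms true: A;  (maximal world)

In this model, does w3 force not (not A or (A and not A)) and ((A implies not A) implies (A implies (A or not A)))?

w3 forces not (not A or (A and not A)) and ((A implies not A) implies (A implies (A or not A))) since w3 forces both conjuncts.

Yes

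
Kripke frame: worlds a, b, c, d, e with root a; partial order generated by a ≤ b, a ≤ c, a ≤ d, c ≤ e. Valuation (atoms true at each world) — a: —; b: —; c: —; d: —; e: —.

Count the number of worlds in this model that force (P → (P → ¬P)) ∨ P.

5

a: forces it.
b: forces it.
c: forces it.
d: forces it.
e: forces it.
Worlds forcing the formula: {a, b, c, d, e}.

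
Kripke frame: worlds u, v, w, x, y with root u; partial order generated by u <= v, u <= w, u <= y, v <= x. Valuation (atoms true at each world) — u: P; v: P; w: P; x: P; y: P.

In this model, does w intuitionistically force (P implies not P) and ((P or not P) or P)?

w does not force (P implies not P) and ((P or not P) or P) since w fails P implies not P.

No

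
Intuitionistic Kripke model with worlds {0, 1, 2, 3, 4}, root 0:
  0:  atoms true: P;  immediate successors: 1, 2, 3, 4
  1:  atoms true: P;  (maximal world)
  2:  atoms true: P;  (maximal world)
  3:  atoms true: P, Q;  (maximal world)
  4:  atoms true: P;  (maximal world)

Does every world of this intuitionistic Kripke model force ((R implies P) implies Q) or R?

No

Not every world: 0 does not force ((R implies P) implies Q) or R.
0 does not force ((R implies P) implies Q) or R: neither disjunct is forced at 0.
0 does not force (R implies P) implies Q: already at 0 itself, 0 forces R implies P but 0 does not force Q.
0 lacks atom Q, so 0 does not force Q.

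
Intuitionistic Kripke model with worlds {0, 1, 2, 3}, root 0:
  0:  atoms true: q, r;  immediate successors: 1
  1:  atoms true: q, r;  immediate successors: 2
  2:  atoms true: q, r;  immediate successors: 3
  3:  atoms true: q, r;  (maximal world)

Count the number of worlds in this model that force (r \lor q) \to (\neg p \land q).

4

0: forces it.
1: forces it.
2: forces it.
3: forces it.
Worlds forcing the formula: {0, 1, 2, 3}.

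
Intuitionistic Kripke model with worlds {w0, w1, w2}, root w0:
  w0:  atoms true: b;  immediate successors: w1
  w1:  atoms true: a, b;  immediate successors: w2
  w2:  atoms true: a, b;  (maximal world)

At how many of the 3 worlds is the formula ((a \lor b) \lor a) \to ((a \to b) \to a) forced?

2

w0: does not force it — w0 \nVdash ((a \lor b) \lor a) \to ((a \to b) \to a): already at w0 itself, w0 \Vdash (a \lor b) \lor a but w0 \nVdash (a \to b) \to a.
w1: forces it.
w2: forces it.
Worlds forcing the formula: {w1, w2}.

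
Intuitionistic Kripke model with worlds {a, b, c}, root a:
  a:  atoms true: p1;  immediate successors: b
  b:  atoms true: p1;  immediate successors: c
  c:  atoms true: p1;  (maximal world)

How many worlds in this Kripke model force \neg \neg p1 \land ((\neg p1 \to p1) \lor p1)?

3

a: forces it.
b: forces it.
c: forces it.
Worlds forcing the formula: {a, b, c}.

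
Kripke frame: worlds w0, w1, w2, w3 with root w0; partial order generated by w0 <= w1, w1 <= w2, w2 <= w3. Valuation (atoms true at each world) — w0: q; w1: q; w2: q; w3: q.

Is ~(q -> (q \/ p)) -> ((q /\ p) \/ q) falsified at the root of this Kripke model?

w0 ||- ~(q -> (q \/ p)) -> ((q /\ p) \/ q) vacuously: no world accessible from w0 forces the antecedent ~(q -> (q \/ p)).
So the root w0 forces ~(q -> (q \/ p)) -> ((q /\ p) \/ q); the model is not a countermodel.

No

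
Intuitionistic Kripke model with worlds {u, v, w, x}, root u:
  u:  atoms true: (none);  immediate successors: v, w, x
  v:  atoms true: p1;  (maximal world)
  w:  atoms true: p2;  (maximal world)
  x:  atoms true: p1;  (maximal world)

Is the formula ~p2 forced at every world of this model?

No

Not every world: u ||-/- ~p2.
u ||-/- ~p2 since w is accessible from u and w ||- p2.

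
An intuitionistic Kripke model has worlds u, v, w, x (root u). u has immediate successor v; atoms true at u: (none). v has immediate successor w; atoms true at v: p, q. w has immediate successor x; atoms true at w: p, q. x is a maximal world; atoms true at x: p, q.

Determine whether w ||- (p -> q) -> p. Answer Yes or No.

w ||- (p -> q) -> p: every world accessible from w that forces p -> q (namely w, x) also forces p.

Yes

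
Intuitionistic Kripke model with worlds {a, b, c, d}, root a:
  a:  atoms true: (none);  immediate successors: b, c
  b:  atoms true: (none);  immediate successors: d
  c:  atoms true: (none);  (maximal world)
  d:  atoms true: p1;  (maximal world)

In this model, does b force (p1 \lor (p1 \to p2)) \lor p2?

No

b \nVdash (p1 \lor (p1 \to p2)) \lor p2: neither disjunct is forced at b.
b \nVdash p1 \lor (p1 \to p2): neither disjunct is forced at b.
b lacks atom p1, so b \nVdash p1.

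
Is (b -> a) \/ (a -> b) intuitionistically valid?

No

This is the Gödel–Dummett linearity axiom, which is not intuitionistically valid.
A Kripke countermodel: worlds s0, s1, s2; order generated by s0 <= s1, s0 <= s2; atoms true at each world — s0:{}; s1:{b}; s2:{a}.
s0 ||-/- (b -> a) \/ (a -> b): neither disjunct is forced at s0.
s0 ||-/- b -> a: at the accessible world s1, s1 ||- b but s1 ||-/- a.
s1 lacks atom a, so s1 ||-/- a.
So the root s0 does not force the formula.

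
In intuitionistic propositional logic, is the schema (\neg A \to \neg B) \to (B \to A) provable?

This is the converse of contraposition, which is not intuitionistically valid.
A Kripke countermodel: worlds s0, s1; order generated by s0 \le s1; atoms true at each world — s0:{B}; s1:{A,B}.
s0 \nVdash (\neg A \to \neg B) \to (B \to A): already at s0 itself, s0 \Vdash \neg A \to \neg B but s0 \nVdash B \to A.
s0 \nVdash B \to A: already at s0 itself, s0 \Vdash B but s0 \nVdash A.
s0 lacks atom A, so s0 \nVdash A.
So the root s0 does not force the formula.

No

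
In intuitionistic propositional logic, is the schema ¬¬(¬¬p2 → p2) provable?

This is the double negation of double-negation elimination, which is intuitionistically derivable.
By Glivenko's theorem the double negation of any classical propositional tautology is intuitionistically provable; ¬¬p2 → p2 is classically a tautology.

Yes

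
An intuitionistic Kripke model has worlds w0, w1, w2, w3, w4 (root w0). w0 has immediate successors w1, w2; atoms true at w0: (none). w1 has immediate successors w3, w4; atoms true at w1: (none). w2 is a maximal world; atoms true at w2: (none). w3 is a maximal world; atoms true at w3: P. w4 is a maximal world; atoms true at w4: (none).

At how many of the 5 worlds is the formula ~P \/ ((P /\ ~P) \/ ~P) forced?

2

w0: does not force it — w0 ||-/- ~P \/ ((P /\ ~P) \/ ~P): neither disjunct is forced at w0.
w1: does not force it — w1 ||-/- ~P \/ ((P /\ ~P) \/ ~P): neither disjunct is forced at w1.
w2: forces it.
w3: does not force it — w3 ||-/- ~P \/ ((P /\ ~P) \/ ~P): neither disjunct is forced at w3.
w4: forces it.
Worlds forcing the formula: {w2, w4}.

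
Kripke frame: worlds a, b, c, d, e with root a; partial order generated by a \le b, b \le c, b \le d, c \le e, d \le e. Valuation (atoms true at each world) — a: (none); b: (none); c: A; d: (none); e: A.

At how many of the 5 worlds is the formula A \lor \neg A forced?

a: does not force it — a \nVdash A \lor \neg A: neither disjunct is forced at a.
b: does not force it.
c: forces it.
d: does not force it.
e: forces it.
Worlds forcing the formula: {c, e}.

2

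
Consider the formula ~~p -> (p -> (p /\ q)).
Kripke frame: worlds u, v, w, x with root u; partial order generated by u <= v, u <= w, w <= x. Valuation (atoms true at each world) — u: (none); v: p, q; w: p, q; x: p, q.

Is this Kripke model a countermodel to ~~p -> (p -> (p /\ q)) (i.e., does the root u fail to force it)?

No

u ||- ~~p -> (p -> (p /\ q)): every world accessible from u that forces ~~p (namely u, v, w, x) also forces p -> (p /\ q).
So the root u forces ~~p -> (p -> (p /\ q)); the model is not a countermodel.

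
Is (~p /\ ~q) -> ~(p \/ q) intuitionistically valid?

Yes

This is a constructively valid De Morgan direction (conjunction of negations to negated disjunction), which is intuitionistically derivable.
If both ~p and ~q hold at a world, no accessible world forces p or forces q, so none forces p \/ q.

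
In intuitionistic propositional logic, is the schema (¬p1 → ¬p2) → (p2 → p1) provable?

No

This is the converse of contraposition, which is not intuitionistically valid.
A Kripke countermodel: worlds 0, 1; order generated by 0 ≤ 1; atoms true at each world — 0:{p2}; 1:{p1,p2}.
0 ⊮ (¬p1 → ¬p2) → (p2 → p1): already at 0 itself, 0 ⊩ ¬p1 → ¬p2 but 0 ⊮ p2 → p1.
0 ⊮ p2 → p1: already at 0 itself, 0 ⊩ p2 but 0 ⊮ p1.
0 lacks atom p1, so 0 ⊮ p1.
So the root 0 does not force the formula.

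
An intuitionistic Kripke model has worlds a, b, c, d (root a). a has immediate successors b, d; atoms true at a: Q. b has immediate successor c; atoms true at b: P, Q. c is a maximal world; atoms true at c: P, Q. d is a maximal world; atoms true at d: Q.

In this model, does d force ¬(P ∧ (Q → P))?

Yes

d ⊩ ¬(P ∧ (Q → P)): no world accessible from d forces P ∧ (Q → P).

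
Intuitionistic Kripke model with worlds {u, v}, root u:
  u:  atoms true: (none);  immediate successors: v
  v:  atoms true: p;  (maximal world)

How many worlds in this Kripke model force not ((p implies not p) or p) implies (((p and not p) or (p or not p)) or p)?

u: forces it.
v: forces it.
Worlds forcing the formula: {u, v}.

2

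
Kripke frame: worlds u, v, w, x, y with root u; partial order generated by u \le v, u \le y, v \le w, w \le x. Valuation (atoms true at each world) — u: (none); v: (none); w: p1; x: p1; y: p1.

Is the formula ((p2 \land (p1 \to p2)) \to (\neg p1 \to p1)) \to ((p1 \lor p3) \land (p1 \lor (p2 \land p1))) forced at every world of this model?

No

Not every world: u \nVdash ((p2 \land (p1 \to p2)) \to (\neg p1 \to p1)) \to ((p1 \lor p3) \land (p1 \lor (p2 \land p1))).
u \nVdash ((p2 \land (p1 \to p2)) \to (\neg p1 \to p1)) \to ((p1 \lor p3) \land (p1 \lor (p2 \land p1))): already at u itself, u \Vdash (p2 \land (p1 \to p2)) \to (\neg p1 \to p1) but u \nVdash (p1 \lor p3) \land (p1 \lor (p2 \land p1)).
u \nVdash (p1 \lor p3) \land (p1 \lor (p2 \land p1)) since u fails p1 \lor p3.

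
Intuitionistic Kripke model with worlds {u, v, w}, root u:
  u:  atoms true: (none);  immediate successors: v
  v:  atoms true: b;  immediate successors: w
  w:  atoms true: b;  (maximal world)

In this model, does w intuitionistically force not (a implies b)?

No

w does not force not (a implies b) since w is accessible from w and w forces a implies b.
w forces a implies b vacuously: no world accessible from w forces the antecedent a.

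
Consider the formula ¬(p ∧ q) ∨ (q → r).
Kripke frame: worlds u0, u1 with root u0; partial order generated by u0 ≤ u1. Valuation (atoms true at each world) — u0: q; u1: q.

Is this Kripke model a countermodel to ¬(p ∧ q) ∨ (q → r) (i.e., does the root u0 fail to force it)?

No

u0 ⊩ ¬(p ∧ q) ∨ (q → r) via the disjunct ¬(p ∧ q).
So the root u0 forces ¬(p ∧ q) ∨ (q → r); the model is not a countermodel.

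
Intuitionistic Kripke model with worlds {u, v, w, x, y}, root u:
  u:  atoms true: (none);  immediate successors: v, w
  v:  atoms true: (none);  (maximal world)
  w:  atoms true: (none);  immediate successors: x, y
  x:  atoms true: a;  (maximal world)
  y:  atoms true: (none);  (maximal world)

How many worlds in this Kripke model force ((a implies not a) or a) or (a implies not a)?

u: does not force it — u does not force ((a implies not a) or a) or (a implies not a): neither disjunct is forced at u.
v: forces it.
w: does not force it — w does not force ((a implies not a) or a) or (a implies not a): neither disjunct is forced at w.
x: forces it.
y: forces it.
Worlds forcing the formula: {v, x, y}.

3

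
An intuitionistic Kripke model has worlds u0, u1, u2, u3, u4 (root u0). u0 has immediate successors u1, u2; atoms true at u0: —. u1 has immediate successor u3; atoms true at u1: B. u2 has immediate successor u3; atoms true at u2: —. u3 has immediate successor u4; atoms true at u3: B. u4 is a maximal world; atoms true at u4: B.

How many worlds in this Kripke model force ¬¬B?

5

u0: forces it.
u1: forces it.
u2: forces it.
u3: forces it.
u4: forces it.
Worlds forcing the formula: {u0, u1, u2, u3, u4}.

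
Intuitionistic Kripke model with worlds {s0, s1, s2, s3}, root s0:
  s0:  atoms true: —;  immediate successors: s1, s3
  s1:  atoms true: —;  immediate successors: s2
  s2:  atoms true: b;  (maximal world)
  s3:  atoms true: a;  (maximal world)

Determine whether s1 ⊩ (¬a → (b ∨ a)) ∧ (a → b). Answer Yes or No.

s1 ⊮ (¬a → (b ∨ a)) ∧ (a → b) since s1 fails ¬a → (b ∨ a).

No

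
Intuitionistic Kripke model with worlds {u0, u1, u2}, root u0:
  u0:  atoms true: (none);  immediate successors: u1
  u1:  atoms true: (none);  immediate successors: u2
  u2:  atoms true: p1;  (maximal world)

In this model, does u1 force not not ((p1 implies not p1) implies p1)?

Yes

u1 forces not not ((p1 implies not p1) implies p1): no world accessible from u1 forces not ((p1 implies not p1) implies p1).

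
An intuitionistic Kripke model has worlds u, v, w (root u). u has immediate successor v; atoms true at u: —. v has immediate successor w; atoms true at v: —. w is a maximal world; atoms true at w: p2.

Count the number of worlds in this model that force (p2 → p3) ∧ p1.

0

u: does not force it — u ⊮ (p2 → p3) ∧ p1 since u fails p2 → p3.
v: does not force it — v ⊮ (p2 → p3) ∧ p1 since v fails p2 → p3.
w: does not force it.
Worlds forcing the formula: { }.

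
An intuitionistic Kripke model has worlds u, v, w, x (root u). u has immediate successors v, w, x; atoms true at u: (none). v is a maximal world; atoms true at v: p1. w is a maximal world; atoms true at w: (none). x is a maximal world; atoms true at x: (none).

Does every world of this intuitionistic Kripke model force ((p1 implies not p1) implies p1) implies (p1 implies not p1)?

No

Not every world: u does not force ((p1 implies not p1) implies p1) implies (p1 implies not p1).
u does not force ((p1 implies not p1) implies p1) implies (p1 implies not p1): at the accessible world v, v forces (p1 implies not p1) implies p1 but v does not force p1 implies not p1.
v does not force p1 implies not p1: already at v itself, v forces p1 but v does not force not p1.
v does not force not p1 since v is accessible from v and v forces p1.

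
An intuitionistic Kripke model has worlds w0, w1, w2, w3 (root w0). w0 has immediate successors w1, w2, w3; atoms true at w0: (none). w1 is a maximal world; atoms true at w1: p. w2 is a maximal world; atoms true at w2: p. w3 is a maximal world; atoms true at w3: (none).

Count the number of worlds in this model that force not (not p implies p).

1

w0: does not force it — w0 does not force not (not p implies p) since w1 is accessible from w0 and w1 forces not p implies p.
w1: does not force it.
w2: does not force it.
w3: forces it.
Worlds forcing the formula: {w3}.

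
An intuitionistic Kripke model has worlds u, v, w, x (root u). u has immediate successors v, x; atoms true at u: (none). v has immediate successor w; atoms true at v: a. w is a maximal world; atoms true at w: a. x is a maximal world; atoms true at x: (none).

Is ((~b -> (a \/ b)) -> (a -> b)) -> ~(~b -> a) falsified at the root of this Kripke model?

No

u ||- ((~b -> (a \/ b)) -> (a -> b)) -> ~(~b -> a): every world accessible from u that forces (~b -> (a \/ b)) -> (a -> b) (namely x) also forces ~(~b -> a).
So the root u forces ((~b -> (a \/ b)) -> (a -> b)) -> ~(~b -> a); the model is not a countermodel.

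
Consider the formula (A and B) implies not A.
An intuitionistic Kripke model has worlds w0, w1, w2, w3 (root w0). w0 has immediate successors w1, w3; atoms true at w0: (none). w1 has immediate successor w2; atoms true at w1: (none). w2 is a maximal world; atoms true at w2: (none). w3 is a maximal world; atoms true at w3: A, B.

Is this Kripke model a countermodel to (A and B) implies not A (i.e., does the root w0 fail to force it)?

w0 does not force (A and B) implies not A: at the accessible world w3, w3 forces A and B but w3 does not force not A.
w3 does not force not A since w3 is accessible from w3 and w3 forces A.
So the root w0 does not force (A and B) implies not A; the model is a countermodel.

Yes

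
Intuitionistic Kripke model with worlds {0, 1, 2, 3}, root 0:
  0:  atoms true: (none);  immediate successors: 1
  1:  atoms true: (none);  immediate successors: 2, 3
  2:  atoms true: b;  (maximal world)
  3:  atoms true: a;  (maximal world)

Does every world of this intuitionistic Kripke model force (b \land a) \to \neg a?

0 \Vdash (b \land a) \to \neg a vacuously: no world accessible from 0 forces the antecedent b \land a.
Since the root 0 forces (b \land a) \to \neg a and forcing is persistent (monotone upward), every world forces it.

Yes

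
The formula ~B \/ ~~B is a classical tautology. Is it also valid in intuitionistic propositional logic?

This is the weak law of excluded middle, which is not intuitionistically valid.
A Kripke countermodel: worlds a, b, c; order generated by a <= b, a <= c; atoms true at each world — a:{}; b:{B}; c:{}.
a ||-/- ~B \/ ~~B: neither disjunct is forced at a.
a ||-/- ~B since b is accessible from a and b ||- B.
So the root a does not force the formula.

No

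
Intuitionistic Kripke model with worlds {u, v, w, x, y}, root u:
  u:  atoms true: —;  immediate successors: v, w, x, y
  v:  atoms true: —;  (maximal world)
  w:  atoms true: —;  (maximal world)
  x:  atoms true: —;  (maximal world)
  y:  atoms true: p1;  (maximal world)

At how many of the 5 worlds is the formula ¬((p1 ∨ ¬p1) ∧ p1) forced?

u: does not force it — u ⊮ ¬((p1 ∨ ¬p1) ∧ p1) since y is accessible from u and y ⊩ (p1 ∨ ¬p1) ∧ p1.
v: forces it.
w: forces it.
x: forces it.
y: does not force it — y ⊮ ¬((p1 ∨ ¬p1) ∧ p1) since y is accessible from y and y ⊩ (p1 ∨ ¬p1) ∧ p1.
Worlds forcing the formula: {v, w, x}.

3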